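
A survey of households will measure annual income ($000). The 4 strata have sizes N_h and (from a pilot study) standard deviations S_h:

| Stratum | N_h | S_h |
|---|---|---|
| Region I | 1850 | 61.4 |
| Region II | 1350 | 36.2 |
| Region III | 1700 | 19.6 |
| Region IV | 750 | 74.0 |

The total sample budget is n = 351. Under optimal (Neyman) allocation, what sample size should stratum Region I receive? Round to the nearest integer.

Neyman allocation: n_h = n · N_h S_h / Σ N_i S_i, with n = 351.
  stratum Region I: N_h·S_h = 1850·61.4 = 113590.00
  stratum Region II: N_h·S_h = 1350·36.2 = 48870.00
  stratum Region III: N_h·S_h = 1700·19.6 = 33320.00
  stratum Region IV: N_h·S_h = 750·74.0 = 55500.00
Σ N_h S_h = 251280.00
n for stratum Region I = 351·113590.00/251280.00 = 158.668 → 159

159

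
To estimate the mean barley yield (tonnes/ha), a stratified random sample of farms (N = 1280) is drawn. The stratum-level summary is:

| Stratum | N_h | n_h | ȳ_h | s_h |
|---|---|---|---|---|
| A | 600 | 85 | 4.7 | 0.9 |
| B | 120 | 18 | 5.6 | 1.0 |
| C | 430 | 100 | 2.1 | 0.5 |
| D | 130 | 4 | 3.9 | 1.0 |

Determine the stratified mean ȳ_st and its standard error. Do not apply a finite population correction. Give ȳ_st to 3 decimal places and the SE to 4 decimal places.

ȳ_st = Σ W_h ȳ_h = (600·4.7 + 120·5.6 + 430·2.1 + 130·3.9)/1280 = 3.82969
V̂(ȳ_st) = Σ W_h² s_h²/n_h, with W_h = N_h/N and N = 1280:
  stratum A: (600/1280)²·0.9²/85 = 0.00209386
  stratum B: (120/1280)²·1.0²/18 = 0.000488281
  stratum C: (430/1280)²·0.5²/100 = 0.000282135
  stratum D: (130/1280)²·1.0²/4 = 0.00257874
V̂(ȳ_st) = 0.00544302
SE(ȳ_st) = √0.00544302 = 0.0737768

ȳ_st ≈ 3.830, SE ≈ 0.0738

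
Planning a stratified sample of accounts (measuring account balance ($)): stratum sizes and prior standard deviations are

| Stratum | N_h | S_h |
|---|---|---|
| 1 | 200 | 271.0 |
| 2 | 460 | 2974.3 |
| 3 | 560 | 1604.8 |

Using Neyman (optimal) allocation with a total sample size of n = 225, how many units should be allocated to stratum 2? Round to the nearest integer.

133

Neyman allocation: n_h = n · N_h S_h / Σ N_i S_i, with n = 225.
  stratum 1: N_h·S_h = 200·271.0 = 54200.00
  stratum 2: N_h·S_h = 460·2974.3 = 1368178.00
  stratum 3: N_h·S_h = 560·1604.8 = 898688.00
Σ N_h S_h = 2321066.00
n for stratum 2 = 225·1368178.00/2321066.00 = 132.629 → 133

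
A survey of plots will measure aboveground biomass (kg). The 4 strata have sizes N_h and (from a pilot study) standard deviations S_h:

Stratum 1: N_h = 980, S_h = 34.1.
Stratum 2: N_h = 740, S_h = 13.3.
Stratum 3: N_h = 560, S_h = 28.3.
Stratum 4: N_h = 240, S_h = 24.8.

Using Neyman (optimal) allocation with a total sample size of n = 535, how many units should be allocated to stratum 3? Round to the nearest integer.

130

Neyman allocation: n_h = n · N_h S_h / Σ N_i S_i, with n = 535.
  stratum 1: N_h·S_h = 980·34.1 = 33418.00
  stratum 2: N_h·S_h = 740·13.3 = 9842.00
  stratum 3: N_h·S_h = 560·28.3 = 15848.00
  stratum 4: N_h·S_h = 240·24.8 = 5952.00
Σ N_h S_h = 65060.00
n for stratum 3 = 535·15848.00/65060.00 = 130.321 → 130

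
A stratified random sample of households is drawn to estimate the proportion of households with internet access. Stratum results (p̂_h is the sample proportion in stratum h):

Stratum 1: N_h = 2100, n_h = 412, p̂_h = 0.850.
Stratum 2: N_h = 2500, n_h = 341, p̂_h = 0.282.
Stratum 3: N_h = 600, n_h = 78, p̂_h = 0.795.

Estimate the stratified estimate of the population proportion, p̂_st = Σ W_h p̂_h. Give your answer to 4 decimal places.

p̂_st ≈ 0.5706

N = 5200; stratum weights W_h = N_h/N.
p̂_st = Σ W_h p̂_h = (2100·0.850 + 2500·0.282 + 600·0.795)/5200 = 0.57058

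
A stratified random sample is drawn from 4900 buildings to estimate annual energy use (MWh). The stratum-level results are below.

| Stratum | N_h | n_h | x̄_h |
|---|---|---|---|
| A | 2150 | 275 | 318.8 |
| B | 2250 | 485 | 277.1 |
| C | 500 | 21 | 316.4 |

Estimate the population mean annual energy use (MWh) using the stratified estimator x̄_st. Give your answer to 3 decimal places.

x̄_st ≈ 299.407

N = Σ N_h = 4900. Stratum weights W_h = N_h/N.
x̄_st = (2150·318.8 + 2250·277.1 + 500·316.4) / 4900 = 299.40714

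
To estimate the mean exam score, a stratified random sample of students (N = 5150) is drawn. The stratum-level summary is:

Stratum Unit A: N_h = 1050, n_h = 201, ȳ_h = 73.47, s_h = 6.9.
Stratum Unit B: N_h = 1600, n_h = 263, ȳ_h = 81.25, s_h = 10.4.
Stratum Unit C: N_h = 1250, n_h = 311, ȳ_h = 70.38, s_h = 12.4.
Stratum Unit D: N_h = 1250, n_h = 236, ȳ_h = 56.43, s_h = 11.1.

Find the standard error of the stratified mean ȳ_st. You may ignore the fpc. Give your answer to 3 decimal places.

SE(ȳ_st) ≈ 0.331

V̂(ȳ_st) = Σ W_h² s_h²/n_h, with W_h = N_h/N and N = 5150:
  stratum Unit A: (1050/5150)²·6.9²/201 = 0.00984615
  stratum Unit B: (1600/5150)²·10.4²/263 = 0.0396951
  stratum Unit C: (1250/5150)²·12.4²/311 = 0.0291265
  stratum Unit D: (1250/5150)²·11.1²/236 = 0.0307567
V̂(ȳ_st) = 0.109424
SE(ȳ_st) = √0.109424 = 0.330794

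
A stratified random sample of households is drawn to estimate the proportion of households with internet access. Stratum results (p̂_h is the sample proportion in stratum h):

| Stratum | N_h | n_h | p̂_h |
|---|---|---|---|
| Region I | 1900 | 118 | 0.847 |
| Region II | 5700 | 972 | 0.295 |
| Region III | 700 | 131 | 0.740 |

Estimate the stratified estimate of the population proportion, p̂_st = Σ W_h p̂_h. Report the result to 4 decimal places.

p̂_st ≈ 0.4589

N = 8300; stratum weights W_h = N_h/N.
p̂_st = Σ W_h p̂_h = (1900·0.847 + 5700·0.295 + 700·0.740)/8300 = 0.45889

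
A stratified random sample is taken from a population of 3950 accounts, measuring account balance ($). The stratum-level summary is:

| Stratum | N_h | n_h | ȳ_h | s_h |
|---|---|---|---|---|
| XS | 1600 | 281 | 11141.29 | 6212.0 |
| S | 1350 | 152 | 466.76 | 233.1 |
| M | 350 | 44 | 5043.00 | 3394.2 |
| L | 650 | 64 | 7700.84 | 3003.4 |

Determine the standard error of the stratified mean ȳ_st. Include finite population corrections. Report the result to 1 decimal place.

SE(ȳ_st) ≈ 154.4

V̂(ȳ_st) = Σ W_h² (1 − n_h/N_h) s_h²/n_h, with W_h = N_h/N and N = 3950:
  stratum XS: (1600/3950)²·(1 − 281/1600)·6212.0²/281 = 18574.9
  stratum S: (1350/3950)²·(1 − 152/1350)·233.1²/152 = 37.0542
  stratum M: (350/3950)²·(1 − 44/350)·3394.2²/44 = 1797.29
  stratum L: (650/3950)²·(1 − 64/650)·3003.4²/64 = 3440.83
V̂(ȳ_st) = 23850.1
SE(ȳ_st) = √23850.1 = 154.435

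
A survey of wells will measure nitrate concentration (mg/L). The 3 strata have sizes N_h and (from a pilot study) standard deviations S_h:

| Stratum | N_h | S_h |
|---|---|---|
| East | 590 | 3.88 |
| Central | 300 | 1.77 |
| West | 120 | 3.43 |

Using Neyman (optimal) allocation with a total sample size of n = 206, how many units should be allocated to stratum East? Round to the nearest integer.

146

Neyman allocation: n_h = n · N_h S_h / Σ N_i S_i, with n = 206.
  stratum East: N_h·S_h = 590·3.88 = 2289.20
  stratum Central: N_h·S_h = 300·1.77 = 531.00
  stratum West: N_h·S_h = 120·3.43 = 411.60
Σ N_h S_h = 3231.80
n for stratum East = 206·2289.20/3231.80 = 145.917 → 146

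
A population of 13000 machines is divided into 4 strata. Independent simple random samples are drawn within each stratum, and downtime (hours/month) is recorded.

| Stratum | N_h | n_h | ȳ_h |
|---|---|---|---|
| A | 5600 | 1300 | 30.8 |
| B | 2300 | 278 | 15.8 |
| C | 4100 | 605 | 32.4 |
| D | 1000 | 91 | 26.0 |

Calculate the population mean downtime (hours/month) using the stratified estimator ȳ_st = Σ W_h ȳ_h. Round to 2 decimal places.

N = Σ N_h = 13000. Stratum weights W_h = N_h/N.
ȳ_st = (5600·30.8 + 2300·15.8 + 4100·32.4 + 1000·26.0) / 13000 = 28.2815

ȳ_st ≈ 28.28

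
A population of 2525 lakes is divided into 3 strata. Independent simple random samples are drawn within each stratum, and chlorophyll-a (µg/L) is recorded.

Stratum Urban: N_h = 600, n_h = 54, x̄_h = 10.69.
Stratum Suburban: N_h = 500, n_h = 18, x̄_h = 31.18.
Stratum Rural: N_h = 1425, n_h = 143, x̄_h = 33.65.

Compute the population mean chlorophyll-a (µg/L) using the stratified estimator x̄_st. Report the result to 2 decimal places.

x̄_st ≈ 27.71

N = Σ N_h = 2525. Stratum weights W_h = N_h/N.
x̄_st = (600·10.69 + 500·31.18 + 1425·33.65) / 2525 = 27.7050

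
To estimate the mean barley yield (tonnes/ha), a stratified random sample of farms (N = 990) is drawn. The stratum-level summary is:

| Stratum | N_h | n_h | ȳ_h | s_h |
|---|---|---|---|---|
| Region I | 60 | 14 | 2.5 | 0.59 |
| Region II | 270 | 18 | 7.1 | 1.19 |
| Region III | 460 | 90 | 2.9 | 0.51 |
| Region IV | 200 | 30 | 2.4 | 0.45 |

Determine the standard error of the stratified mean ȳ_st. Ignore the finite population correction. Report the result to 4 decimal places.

V̂(ȳ_st) = Σ W_h² s_h²/n_h, with W_h = N_h/N and N = 990:
  stratum Region I: (60/990)²·0.59²/14 = 9.13289e-05
  stratum Region II: (270/990)²·1.19²/18 = 0.00585165
  stratum Region III: (460/990)²·0.51²/90 = 0.00062394
  stratum Region IV: (200/990)²·0.45²/30 = 0.000275482
V̂(ȳ_st) = 0.0068424
SE(ȳ_st) = √0.0068424 = 0.0827188

SE(ȳ_st) ≈ 0.0827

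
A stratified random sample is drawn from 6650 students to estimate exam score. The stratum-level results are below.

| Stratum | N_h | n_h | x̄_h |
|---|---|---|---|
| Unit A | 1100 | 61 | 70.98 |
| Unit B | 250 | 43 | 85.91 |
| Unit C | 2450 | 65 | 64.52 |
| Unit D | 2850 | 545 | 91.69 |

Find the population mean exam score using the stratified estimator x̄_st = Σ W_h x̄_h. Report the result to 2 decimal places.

x̄_st ≈ 78.04

N = Σ N_h = 6650. Stratum weights W_h = N_h/N.
x̄_st = (1100·70.98 + 250·85.91 + 2450·64.52 + 2850·91.69) / 6650 = 78.0370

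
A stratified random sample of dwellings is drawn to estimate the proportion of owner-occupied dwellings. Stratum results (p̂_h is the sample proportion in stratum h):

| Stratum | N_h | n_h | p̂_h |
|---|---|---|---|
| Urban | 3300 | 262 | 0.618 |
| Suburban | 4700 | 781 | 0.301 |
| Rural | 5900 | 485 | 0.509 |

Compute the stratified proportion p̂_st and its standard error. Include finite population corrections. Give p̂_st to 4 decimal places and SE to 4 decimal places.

p̂_st ≈ 0.4645, SE ≈ 0.0126

N = 13900; stratum weights W_h = N_h/N.
p̂_st = Σ W_h p̂_h = (3300·0.618 + 4700·0.301 + 5900·0.509)/13900 = 0.46455
V̂(p̂_st) = Σ W_h² (1 − n_h/N_h) p̂_h(1−p̂_h)/(n_h−1):
  stratum Urban: (3300/13900)²·(1 − 262/3300)·0.618·0.382/261 = 4.69336e-05
  stratum Suburban: (4700/13900)²·(1 − 781/4700)·0.301·0.699/780 = 2.57154e-05
  stratum Rural: (5900/13900)²·(1 − 485/5900)·0.509·0.491/484 = 8.53837e-05
V̂(p̂_st) = 0.000158033; SE = √V̂ = 0.0125711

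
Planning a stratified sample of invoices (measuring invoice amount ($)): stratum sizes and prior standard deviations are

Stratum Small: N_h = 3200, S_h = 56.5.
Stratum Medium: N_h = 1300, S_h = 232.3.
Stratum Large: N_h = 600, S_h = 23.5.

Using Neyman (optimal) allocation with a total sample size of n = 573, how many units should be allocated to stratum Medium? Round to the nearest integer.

348

Neyman allocation: n_h = n · N_h S_h / Σ N_i S_i, with n = 573.
  stratum Small: N_h·S_h = 3200·56.5 = 180800.00
  stratum Medium: N_h·S_h = 1300·232.3 = 301990.00
  stratum Large: N_h·S_h = 600·23.5 = 14100.00
Σ N_h S_h = 496890.00
n for stratum Medium = 573·301990.00/496890.00 = 348.247 → 348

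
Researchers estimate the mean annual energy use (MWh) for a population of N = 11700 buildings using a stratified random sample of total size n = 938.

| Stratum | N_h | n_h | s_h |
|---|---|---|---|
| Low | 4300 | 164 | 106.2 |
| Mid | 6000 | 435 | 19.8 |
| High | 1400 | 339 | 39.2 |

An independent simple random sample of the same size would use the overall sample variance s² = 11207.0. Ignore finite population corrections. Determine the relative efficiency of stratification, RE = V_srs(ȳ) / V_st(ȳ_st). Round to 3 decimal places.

V̂(ȳ_st) = Σ W_h² s_h²/n_h, with W_h = N_h/N and N = 11700:
  stratum Low: (4300/11700)²·106.2²/164 = 9.28903
  stratum Mid: (6000/11700)²·19.8²/435 = 0.237013
  stratum High: (1400/11700)²·39.2²/339 = 0.0649018
V_st = 9.59094
V_srs = s²/n = 11207.0/938 = 11.9478
Relative efficiency = V_srs / V_st = 11.9478/9.59094 = 1.2457

RE ≈ 1.246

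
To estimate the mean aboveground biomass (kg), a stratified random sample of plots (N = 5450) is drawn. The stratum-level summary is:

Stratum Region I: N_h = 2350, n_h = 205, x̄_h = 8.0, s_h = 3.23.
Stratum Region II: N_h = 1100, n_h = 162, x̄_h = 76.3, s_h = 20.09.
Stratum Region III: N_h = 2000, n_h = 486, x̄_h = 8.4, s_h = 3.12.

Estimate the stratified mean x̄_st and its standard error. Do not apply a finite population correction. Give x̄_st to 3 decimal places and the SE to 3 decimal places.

x̄_st = Σ W_h x̄_h = (2350·8.0 + 1100·76.3 + 2000·8.4)/5450 = 21.93211
V̂(x̄_st) = Σ W_h² s_h²/n_h, with W_h = N_h/N and N = 5450:
  stratum Region I: (2350/5450)²·3.23²/205 = 0.00946224
  stratum Region II: (1100/5450)²·20.09²/162 = 0.101493
  stratum Region III: (2000/5450)²·3.12²/486 = 0.00269737
V̂(x̄_st) = 0.113653
SE(x̄_st) = √0.113653 = 0.337124

x̄_st ≈ 21.932, SE ≈ 0.337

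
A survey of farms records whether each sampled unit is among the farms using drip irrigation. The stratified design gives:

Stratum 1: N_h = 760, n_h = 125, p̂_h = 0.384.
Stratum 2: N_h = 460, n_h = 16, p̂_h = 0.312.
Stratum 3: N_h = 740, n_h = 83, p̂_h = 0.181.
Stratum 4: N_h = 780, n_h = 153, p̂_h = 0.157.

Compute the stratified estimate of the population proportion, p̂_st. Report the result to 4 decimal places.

N = 2740; stratum weights W_h = N_h/N.
p̂_st = Σ W_h p̂_h = (760·0.384 + 460·0.312 + 740·0.181 + 780·0.157)/2740 = 0.25247

p̂_st ≈ 0.2525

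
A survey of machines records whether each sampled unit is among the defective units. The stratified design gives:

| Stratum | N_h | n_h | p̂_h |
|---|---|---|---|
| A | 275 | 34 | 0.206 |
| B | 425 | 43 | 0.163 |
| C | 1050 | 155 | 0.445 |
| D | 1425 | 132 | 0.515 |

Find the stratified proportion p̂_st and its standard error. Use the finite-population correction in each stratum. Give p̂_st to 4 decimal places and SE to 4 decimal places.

p̂_st ≈ 0.4180, SE ≈ 0.0241

N = 3175; stratum weights W_h = N_h/N.
p̂_st = Σ W_h p̂_h = (275·0.206 + 425·0.163 + 1050·0.445 + 1425·0.515)/3175 = 0.41797
V̂(p̂_st) = Σ W_h² (1 − n_h/N_h) p̂_h(1−p̂_h)/(n_h−1):
  stratum A: (275/3175)²·(1 − 34/275)·0.206·0.794/33 = 3.25864e-05
  stratum B: (425/3175)²·(1 − 43/425)·0.163·0.837/42 = 5.23153e-05
  stratum C: (1050/3175)²·(1 − 155/1050)·0.445·0.555/154 = 0.000149505
  stratum D: (1425/3175)²·(1 − 132/1425)·0.515·0.485/131 = 0.000348501
V̂(p̂_st) = 0.000582908; SE = √V̂ = 0.0241435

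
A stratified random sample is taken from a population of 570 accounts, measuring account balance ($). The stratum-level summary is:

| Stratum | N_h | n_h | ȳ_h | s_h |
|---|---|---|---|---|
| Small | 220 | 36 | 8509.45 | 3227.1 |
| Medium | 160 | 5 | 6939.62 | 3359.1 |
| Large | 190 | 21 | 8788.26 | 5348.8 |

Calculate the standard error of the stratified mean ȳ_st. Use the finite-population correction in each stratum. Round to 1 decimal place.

SE(ȳ_st) ≈ 585.6

V̂(ȳ_st) = Σ W_h² (1 − n_h/N_h) s_h²/n_h, with W_h = N_h/N and N = 570:
  stratum Small: (220/570)²·(1 − 36/220)·3227.1²/36 = 36042.4
  stratum Medium: (160/570)²·(1 − 5/160)·3359.1²/5 = 172257
  stratum Large: (190/570)²·(1 − 21/190)·5348.8²/21 = 134643
V̂(ȳ_st) = 342943
SE(ȳ_st) = √342943 = 585.613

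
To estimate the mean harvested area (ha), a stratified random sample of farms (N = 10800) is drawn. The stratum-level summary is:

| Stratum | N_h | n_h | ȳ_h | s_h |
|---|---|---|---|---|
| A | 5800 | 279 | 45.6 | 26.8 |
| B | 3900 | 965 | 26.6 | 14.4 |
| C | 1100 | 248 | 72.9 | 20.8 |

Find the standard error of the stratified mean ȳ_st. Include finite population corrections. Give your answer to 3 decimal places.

SE(ȳ_st) ≈ 0.861

V̂(ȳ_st) = Σ W_h² (1 − n_h/N_h) s_h²/n_h, with W_h = N_h/N and N = 10800:
  stratum A: (5800/10800)²·(1 − 279/5800)·26.8²/279 = 0.706746
  stratum B: (3900/10800)²·(1 − 965/3900)·14.4²/965 = 0.0210874
  stratum C: (1100/10800)²·(1 − 248/1100)·20.8²/248 = 0.0140172
V̂(ȳ_st) = 0.741851
SE(ȳ_st) = √0.741851 = 0.861308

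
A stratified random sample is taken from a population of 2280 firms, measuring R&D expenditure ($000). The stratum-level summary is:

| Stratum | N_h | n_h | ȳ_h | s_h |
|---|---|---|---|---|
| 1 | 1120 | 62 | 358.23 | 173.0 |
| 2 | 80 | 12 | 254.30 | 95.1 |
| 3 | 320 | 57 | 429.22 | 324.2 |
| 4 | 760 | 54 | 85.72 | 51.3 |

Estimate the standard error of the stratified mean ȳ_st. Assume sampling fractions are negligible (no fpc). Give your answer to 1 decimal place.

V̂(ȳ_st) = Σ W_h² s_h²/n_h, with W_h = N_h/N and N = 2280:
  stratum 1: (1120/2280)²·173.0²/62 = 116.484
  stratum 2: (80/2280)²·95.1²/12 = 0.927876
  stratum 3: (320/2280)²·324.2²/57 = 36.323
  stratum 4: (760/2280)²·51.3²/54 = 5.415
V̂(ȳ_st) = 159.15
SE(ȳ_st) = √159.15 = 12.6155

SE(ȳ_st) ≈ 12.6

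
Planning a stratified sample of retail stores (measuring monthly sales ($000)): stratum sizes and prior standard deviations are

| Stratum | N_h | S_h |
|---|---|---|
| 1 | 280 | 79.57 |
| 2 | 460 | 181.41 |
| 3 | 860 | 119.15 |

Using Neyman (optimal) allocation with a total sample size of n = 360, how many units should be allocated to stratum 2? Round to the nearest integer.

144

Neyman allocation: n_h = n · N_h S_h / Σ N_i S_i, with n = 360.
  stratum 1: N_h·S_h = 280·79.57 = 22279.60
  stratum 2: N_h·S_h = 460·181.41 = 83448.60
  stratum 3: N_h·S_h = 860·119.15 = 102469.00
Σ N_h S_h = 208197.20
n for stratum 2 = 360·83448.60/208197.20 = 144.293 → 144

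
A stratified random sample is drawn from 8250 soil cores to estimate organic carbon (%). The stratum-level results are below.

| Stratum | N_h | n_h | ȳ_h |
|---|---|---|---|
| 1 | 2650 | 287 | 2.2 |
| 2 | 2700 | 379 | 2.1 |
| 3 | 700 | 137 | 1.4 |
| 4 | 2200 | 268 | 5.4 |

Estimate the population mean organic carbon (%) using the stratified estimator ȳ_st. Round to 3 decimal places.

ȳ_st ≈ 2.953

N = Σ N_h = 8250. Stratum weights W_h = N_h/N.
ȳ_st = (2650·2.2 + 2700·2.1 + 700·1.4 + 2200·5.4) / 8250 = 2.95273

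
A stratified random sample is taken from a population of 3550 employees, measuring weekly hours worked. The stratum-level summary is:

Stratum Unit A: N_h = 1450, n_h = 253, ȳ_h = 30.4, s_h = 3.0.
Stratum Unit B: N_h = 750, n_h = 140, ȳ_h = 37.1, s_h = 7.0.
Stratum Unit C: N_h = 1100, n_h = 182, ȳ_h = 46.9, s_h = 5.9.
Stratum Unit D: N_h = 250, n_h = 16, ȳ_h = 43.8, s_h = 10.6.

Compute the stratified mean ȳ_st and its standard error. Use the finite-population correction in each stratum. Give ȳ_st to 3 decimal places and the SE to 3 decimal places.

ȳ_st = Σ W_h ȳ_h = (1450·30.4 + 750·37.1 + 1100·46.9 + 250·43.8)/3550 = 37.87183
V̂(ȳ_st) = Σ W_h² (1 − n_h/N_h) s_h²/n_h, with W_h = N_h/N and N = 3550:
  stratum Unit A: (1450/3550)²·(1 − 253/1450)·3.0²/253 = 0.00489923
  stratum Unit B: (750/3550)²·(1 − 140/750)·7.0²/140 = 0.0127058
  stratum Unit C: (1100/3550)²·(1 − 182/1100)·5.9²/182 = 0.0153254
  stratum Unit D: (250/3550)²·(1 − 16/250)·10.6²/16 = 0.032598
V̂(ȳ_st) = 0.0655284
SE(ȳ_st) = √0.0655284 = 0.255985

ȳ_st ≈ 37.872, SE ≈ 0.256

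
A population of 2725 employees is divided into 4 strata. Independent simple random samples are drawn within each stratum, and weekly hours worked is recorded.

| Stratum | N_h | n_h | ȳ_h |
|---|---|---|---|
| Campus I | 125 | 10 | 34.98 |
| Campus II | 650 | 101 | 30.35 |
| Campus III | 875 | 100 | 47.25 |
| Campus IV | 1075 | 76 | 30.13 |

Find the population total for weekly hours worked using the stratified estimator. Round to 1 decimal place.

τ̂_st = Σ N_h ȳ_h = 125·34.98 + 650·30.35 + 875·47.25 + 1075·30.13 = 97833.5

τ̂_st ≈ 97833.5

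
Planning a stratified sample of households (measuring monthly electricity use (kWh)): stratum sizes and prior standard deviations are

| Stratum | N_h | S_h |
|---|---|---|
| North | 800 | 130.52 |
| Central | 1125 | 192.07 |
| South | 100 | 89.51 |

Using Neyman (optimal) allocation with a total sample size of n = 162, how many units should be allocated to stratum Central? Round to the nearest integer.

106

Neyman allocation: n_h = n · N_h S_h / Σ N_i S_i, with n = 162.
  stratum North: N_h·S_h = 800·130.52 = 104416.00
  stratum Central: N_h·S_h = 1125·192.07 = 216078.75
  stratum South: N_h·S_h = 100·89.51 = 8951.00
Σ N_h S_h = 329445.75
n for stratum Central = 162·216078.75/329445.75 = 106.253 → 106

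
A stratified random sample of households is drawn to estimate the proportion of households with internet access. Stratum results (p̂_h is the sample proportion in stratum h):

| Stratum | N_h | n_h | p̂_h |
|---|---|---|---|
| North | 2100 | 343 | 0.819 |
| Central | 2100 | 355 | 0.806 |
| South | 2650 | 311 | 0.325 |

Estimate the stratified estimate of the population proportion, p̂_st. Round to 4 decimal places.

N = 6850; stratum weights W_h = N_h/N.
p̂_st = Σ W_h p̂_h = (2100·0.819 + 2100·0.806 + 2650·0.325)/6850 = 0.62391

p̂_st ≈ 0.6239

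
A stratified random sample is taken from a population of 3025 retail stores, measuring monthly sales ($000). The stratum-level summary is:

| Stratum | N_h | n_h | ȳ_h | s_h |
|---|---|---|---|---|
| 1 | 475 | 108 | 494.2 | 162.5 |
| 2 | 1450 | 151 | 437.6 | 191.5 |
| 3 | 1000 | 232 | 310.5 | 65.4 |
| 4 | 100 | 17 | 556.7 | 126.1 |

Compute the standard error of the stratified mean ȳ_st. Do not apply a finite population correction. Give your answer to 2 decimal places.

V̂(ȳ_st) = Σ W_h² s_h²/n_h, with W_h = N_h/N and N = 3025:
  stratum 1: (475/3025)²·162.5²/108 = 6.02864
  stratum 2: (1450/3025)²·191.5²/151 = 55.8015
  stratum 3: (1000/3025)²·65.4²/232 = 2.01473
  stratum 4: (100/3025)²·126.1²/17 = 1.02219
V̂(ȳ_st) = 64.8671
SE(ȳ_st) = √64.8671 = 8.05401

SE(ȳ_st) ≈ 8.05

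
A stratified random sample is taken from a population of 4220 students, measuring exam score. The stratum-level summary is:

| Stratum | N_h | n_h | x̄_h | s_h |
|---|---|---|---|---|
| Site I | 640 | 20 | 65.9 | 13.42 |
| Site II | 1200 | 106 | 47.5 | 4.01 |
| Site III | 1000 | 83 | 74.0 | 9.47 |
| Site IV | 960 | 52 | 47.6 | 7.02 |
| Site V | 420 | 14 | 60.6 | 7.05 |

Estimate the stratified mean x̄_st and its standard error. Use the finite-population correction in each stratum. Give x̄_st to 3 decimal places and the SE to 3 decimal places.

x̄_st ≈ 57.897, SE ≈ 0.590

x̄_st = Σ W_h x̄_h = (640·65.9 + 1200·47.5 + 1000·74.0 + 960·47.6 + 420·60.6)/4220 = 57.89668
V̂(x̄_st) = Σ W_h² (1 − n_h/N_h) s_h²/n_h, with W_h = N_h/N and N = 4220:
  stratum Site I: (640/4220)²·(1 − 20/640)·13.42²/20 = 0.200642
  stratum Site II: (1200/4220)²·(1 − 106/1200)·4.01²/106 = 0.011183
  stratum Site III: (1000/4220)²·(1 − 83/1000)·9.47²/83 = 0.0556373
  stratum Site IV: (960/4220)²·(1 − 52/960)·7.02²/52 = 0.0463877
  stratum Site V: (420/4220)²·(1 − 14/420)·7.05²/14 = 0.0339939
V̂(x̄_st) = 0.347844
SE(x̄_st) = √0.347844 = 0.589783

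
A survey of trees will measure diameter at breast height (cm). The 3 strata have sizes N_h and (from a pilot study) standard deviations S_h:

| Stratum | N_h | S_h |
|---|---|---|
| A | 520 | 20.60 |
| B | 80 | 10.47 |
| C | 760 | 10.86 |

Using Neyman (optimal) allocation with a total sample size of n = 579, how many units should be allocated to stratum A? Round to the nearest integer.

313

Neyman allocation: n_h = n · N_h S_h / Σ N_i S_i, with n = 579.
  stratum A: N_h·S_h = 520·20.60 = 10712.00
  stratum B: N_h·S_h = 80·10.47 = 837.60
  stratum C: N_h·S_h = 760·10.86 = 8253.60
Σ N_h S_h = 19803.20
n for stratum A = 579·10712.00/19803.20 = 313.194 → 313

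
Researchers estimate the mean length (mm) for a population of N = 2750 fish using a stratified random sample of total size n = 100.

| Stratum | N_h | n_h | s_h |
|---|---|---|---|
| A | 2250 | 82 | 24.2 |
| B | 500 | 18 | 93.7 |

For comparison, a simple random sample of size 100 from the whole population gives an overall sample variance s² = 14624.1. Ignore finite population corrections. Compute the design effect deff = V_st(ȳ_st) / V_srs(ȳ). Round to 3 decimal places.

V̂(ȳ_st) = Σ W_h² s_h²/n_h, with W_h = N_h/N and N = 2750:
  stratum A: (2250/2750)²·24.2²/82 = 4.78098
  stratum B: (500/2750)²·93.7²/18 = 16.1243
V_st = 20.9053
V_srs = s²/n = 14624.1/100 = 146.241
deff = V_st / V_srs = 20.9053/146.241 = 0.1430

deff ≈ 0.143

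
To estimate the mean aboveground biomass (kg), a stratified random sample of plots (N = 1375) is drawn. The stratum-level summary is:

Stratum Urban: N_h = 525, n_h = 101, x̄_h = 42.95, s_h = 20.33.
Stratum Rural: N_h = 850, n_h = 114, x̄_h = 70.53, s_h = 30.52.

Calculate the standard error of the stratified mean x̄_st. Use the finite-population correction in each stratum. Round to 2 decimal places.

V̂(x̄_st) = Σ W_h² (1 − n_h/N_h) s_h²/n_h, with W_h = N_h/N and N = 1375:
  stratum Urban: (525/1375)²·(1 − 101/525)·20.33²/101 = 0.481807
  stratum Rural: (850/1375)²·(1 − 114/850)·30.52²/114 = 2.70368
V̂(x̄_st) = 3.18549
SE(x̄_st) = √3.18549 = 1.78479

SE(x̄_st) ≈ 1.78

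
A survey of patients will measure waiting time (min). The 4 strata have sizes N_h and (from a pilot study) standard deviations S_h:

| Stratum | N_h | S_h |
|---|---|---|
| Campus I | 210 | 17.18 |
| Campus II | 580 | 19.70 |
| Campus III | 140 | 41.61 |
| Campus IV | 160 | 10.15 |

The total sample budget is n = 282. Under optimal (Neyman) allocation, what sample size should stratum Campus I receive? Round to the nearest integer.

45

Neyman allocation: n_h = n · N_h S_h / Σ N_i S_i, with n = 282.
  stratum Campus I: N_h·S_h = 210·17.18 = 3607.80
  stratum Campus II: N_h·S_h = 580·19.70 = 11426.00
  stratum Campus III: N_h·S_h = 140·41.61 = 5825.40
  stratum Campus IV: N_h·S_h = 160·10.15 = 1624.00
Σ N_h S_h = 22483.20
n for stratum Campus I = 282·3607.80/22483.20 = 45.252 → 45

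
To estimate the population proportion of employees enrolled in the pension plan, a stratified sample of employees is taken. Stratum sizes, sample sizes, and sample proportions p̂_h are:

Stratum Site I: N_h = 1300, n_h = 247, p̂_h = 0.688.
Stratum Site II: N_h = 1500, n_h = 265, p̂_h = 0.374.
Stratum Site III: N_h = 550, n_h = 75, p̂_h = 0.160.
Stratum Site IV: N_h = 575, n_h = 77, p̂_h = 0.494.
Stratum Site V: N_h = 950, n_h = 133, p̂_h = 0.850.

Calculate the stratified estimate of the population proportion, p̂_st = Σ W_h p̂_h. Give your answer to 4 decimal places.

p̂_st ≈ 0.5405

N = 4875; stratum weights W_h = N_h/N.
p̂_st = Σ W_h p̂_h = (1300·0.688 + 1500·0.374 + 550·0.160 + 575·0.494 + 950·0.850)/4875 = 0.54050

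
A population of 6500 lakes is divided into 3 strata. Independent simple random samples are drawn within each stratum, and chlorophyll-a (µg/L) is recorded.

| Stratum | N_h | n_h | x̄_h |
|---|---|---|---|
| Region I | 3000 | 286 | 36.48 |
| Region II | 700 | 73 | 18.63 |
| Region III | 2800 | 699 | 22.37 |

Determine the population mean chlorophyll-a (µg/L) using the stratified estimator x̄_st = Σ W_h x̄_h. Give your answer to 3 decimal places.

x̄_st ≈ 28.480

N = Σ N_h = 6500. Stratum weights W_h = N_h/N.
x̄_st = (3000·36.48 + 700·18.63 + 2800·22.37) / 6500 = 28.47954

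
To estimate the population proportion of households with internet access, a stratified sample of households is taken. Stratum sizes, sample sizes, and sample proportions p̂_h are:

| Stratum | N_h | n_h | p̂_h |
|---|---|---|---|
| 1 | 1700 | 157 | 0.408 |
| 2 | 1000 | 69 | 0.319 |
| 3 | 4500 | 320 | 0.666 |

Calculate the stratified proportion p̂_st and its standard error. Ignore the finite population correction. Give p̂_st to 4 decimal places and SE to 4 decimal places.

p̂_st ≈ 0.5569, SE ≈ 0.0205

N = 7200; stratum weights W_h = N_h/N.
p̂_st = Σ W_h p̂_h = (1700·0.408 + 1000·0.319 + 4500·0.666)/7200 = 0.55689
V̂(p̂_st) = Σ W_h² p̂_h(1−p̂_h)/(n_h−1):
  stratum 1: (1700/7200)²·0.408·0.592/156 = 8.63158e-05
  stratum 2: (1000/7200)²·0.319·0.681/68 = 6.1626e-05
  stratum 3: (4500/7200)²·0.666·0.334/319 = 0.000272389
V̂(p̂_st) = 0.000420331; SE = √V̂ = 0.020502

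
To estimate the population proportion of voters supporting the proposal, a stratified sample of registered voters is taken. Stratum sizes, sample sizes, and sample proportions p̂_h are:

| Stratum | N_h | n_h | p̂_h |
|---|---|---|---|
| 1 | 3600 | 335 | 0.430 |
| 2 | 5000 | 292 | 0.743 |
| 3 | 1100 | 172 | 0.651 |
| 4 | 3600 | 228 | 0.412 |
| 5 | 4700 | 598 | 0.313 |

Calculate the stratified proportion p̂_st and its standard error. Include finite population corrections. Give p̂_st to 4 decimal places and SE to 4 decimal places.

p̂_st ≈ 0.4963, SE ≈ 0.0118

N = 18000; stratum weights W_h = N_h/N.
p̂_st = Σ W_h p̂_h = (3600·0.430 + 5000·0.743 + 1100·0.651 + 3600·0.412 + 4700·0.313)/18000 = 0.49630
V̂(p̂_st) = Σ W_h² (1 − n_h/N_h) p̂_h(1−p̂_h)/(n_h−1):
  stratum 1: (3600/18000)²·(1 − 335/3600)·0.430·0.570/334 = 2.66218e-05
  stratum 2: (5000/18000)²·(1 − 292/5000)·0.743·0.257/291 = 4.7675e-05
  stratum 3: (1100/18000)²·(1 − 172/1100)·0.651·0.349/171 = 4.18606e-06
  stratum 4: (3600/18000)²·(1 − 228/3600)·0.412·0.588/227 = 3.99847e-05
  stratum 5: (4700/18000)²·(1 − 598/4700)·0.313·0.687/597 = 2.14326e-05
V̂(p̂_st) = 0.0001399; SE = √V̂ = 0.0118279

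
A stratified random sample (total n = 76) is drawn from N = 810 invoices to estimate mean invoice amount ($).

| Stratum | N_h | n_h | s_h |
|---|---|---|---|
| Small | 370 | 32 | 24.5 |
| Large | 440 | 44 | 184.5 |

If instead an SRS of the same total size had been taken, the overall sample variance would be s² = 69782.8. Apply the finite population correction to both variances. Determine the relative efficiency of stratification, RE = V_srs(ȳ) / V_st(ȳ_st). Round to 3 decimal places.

RE ≈ 3.980

V̂(ȳ_st) = Σ W_h² (1 − n_h/N_h) s_h²/n_h, with W_h = N_h/N and N = 810:
  stratum Small: (370/810)²·(1 − 32/370)·24.5²/32 = 3.57545
  stratum Large: (440/810)²·(1 − 44/440)·184.5²/44 = 205.456
V_st = 209.031
V_srs = (1 − 76/810)·69782.8/76 = 832.043
Relative efficiency = V_srs / V_st = 832.043/209.031 = 3.9805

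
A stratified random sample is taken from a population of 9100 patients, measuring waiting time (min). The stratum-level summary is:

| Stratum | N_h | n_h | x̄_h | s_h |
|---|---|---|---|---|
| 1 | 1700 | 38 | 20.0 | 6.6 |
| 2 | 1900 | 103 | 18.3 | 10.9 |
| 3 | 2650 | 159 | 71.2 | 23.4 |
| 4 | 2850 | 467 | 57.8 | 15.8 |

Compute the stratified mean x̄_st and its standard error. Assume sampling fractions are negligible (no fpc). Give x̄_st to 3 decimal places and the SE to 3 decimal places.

x̄_st = Σ W_h x̄_h = (1700·20.0 + 1900·18.3 + 2650·71.2 + 2850·57.8)/9100 = 46.39341
V̂(x̄_st) = Σ W_h² s_h²/n_h, with W_h = N_h/N and N = 9100:
  stratum 1: (1700/9100)²·6.6²/38 = 0.0400055
  stratum 2: (1900/9100)²·10.9²/103 = 0.0502852
  stratum 3: (2650/9100)²·23.4²/159 = 0.292041
  stratum 4: (2850/9100)²·15.8²/467 = 0.0524329
V̂(x̄_st) = 0.434764
SE(x̄_st) = √0.434764 = 0.659367

x̄_st ≈ 46.393, SE ≈ 0.659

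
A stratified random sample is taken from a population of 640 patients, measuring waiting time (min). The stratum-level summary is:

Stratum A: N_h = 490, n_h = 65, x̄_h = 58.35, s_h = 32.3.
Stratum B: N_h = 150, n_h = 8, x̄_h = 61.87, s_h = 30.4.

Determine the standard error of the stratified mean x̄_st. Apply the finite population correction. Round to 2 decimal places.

V̂(x̄_st) = Σ W_h² (1 − n_h/N_h) s_h²/n_h, with W_h = N_h/N and N = 640:
  stratum A: (490/640)²·(1 − 65/490)·32.3²/65 = 8.1605
  stratum B: (150/640)²·(1 − 8/150)·30.4²/8 = 6.00727
V̂(x̄_st) = 14.1678
SE(x̄_st) = √14.1678 = 3.76401

SE(x̄_st) ≈ 3.76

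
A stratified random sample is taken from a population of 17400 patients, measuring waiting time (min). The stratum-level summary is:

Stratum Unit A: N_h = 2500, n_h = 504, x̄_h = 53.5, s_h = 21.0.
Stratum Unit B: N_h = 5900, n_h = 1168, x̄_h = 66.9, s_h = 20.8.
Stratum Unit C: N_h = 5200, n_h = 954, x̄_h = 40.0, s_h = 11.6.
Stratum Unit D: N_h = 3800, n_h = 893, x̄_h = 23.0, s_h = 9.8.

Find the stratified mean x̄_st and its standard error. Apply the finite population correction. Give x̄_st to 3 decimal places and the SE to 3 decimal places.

x̄_st = Σ W_h x̄_h = (2500·53.5 + 5900·66.9 + 5200·40.0 + 3800·23.0)/17400 = 47.34828
V̂(x̄_st) = Σ W_h² (1 − n_h/N_h) s_h²/n_h, with W_h = N_h/N and N = 17400:
  stratum Unit A: (2500/17400)²·(1 − 504/2500)·21.0²/504 = 0.0144215
  stratum Unit B: (5900/17400)²·(1 − 1168/5900)·20.8²/1168 = 0.0341572
  stratum Unit C: (5200/17400)²·(1 − 954/5200)·11.6²/954 = 0.0102861
  stratum Unit D: (3800/17400)²·(1 − 893/3800)·9.8²/893 = 0.00392402
V̂(x̄_st) = 0.0627888
SE(x̄_st) = √0.0627888 = 0.250577

x̄_st ≈ 47.348, SE ≈ 0.251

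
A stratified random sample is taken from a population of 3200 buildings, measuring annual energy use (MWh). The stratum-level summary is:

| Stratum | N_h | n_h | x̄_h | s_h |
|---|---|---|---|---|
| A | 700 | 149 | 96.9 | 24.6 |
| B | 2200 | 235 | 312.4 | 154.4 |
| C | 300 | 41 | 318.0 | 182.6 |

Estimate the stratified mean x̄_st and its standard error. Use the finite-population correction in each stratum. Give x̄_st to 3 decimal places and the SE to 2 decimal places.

x̄_st ≈ 265.784, SE ≈ 7.01

x̄_st = Σ W_h x̄_h = (700·96.9 + 2200·312.4 + 300·318.0)/3200 = 265.78438
V̂(x̄_st) = Σ W_h² (1 − n_h/N_h) s_h²/n_h, with W_h = N_h/N and N = 3200:
  stratum A: (700/3200)²·(1 − 149/700)·24.6²/149 = 0.15298
  stratum B: (2200/3200)²·(1 − 235/2200)·154.4²/235 = 42.8264
  stratum C: (300/3200)²·(1 − 41/300)·182.6²/41 = 6.17076
V̂(x̄_st) = 49.1502
SE(x̄_st) = √49.1502 = 7.01072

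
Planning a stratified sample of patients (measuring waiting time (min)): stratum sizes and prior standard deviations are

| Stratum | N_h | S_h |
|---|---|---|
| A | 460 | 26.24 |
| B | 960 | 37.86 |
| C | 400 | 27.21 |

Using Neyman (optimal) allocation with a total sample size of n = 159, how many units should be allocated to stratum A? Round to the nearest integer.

Neyman allocation: n_h = n · N_h S_h / Σ N_i S_i, with n = 159.
  stratum A: N_h·S_h = 460·26.24 = 12070.40
  stratum B: N_h·S_h = 960·37.86 = 36345.60
  stratum C: N_h·S_h = 400·27.21 = 10884.00
Σ N_h S_h = 59300.00
n for stratum A = 159·12070.40/59300.00 = 32.364 → 32

32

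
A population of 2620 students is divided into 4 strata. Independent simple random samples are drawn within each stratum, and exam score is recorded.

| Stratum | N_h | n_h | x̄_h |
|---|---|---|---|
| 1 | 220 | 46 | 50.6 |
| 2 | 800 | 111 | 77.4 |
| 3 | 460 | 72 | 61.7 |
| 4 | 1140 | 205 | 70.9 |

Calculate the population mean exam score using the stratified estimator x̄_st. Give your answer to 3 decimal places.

N = Σ N_h = 2620. Stratum weights W_h = N_h/N.
x̄_st = (220·50.6 + 800·77.4 + 460·61.7 + 1140·70.9) / 2620 = 69.56489

x̄_st ≈ 69.565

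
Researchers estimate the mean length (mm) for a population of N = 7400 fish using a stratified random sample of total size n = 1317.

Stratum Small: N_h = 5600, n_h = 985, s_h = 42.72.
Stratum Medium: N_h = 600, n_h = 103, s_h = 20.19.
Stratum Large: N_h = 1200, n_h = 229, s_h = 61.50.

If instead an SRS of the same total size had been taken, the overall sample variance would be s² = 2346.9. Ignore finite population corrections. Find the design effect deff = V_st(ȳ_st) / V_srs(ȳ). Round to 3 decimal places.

V̂(ȳ_st) = Σ W_h² s_h²/n_h, with W_h = N_h/N and N = 7400:
  stratum Small: (5600/7400)²·42.72²/985 = 1.06106
  stratum Medium: (600/7400)²·20.19²/103 = 0.026018
  stratum Large: (1200/7400)²·61.50²/229 = 0.434324
V_st = 1.5214
V_srs = s²/n = 2346.9/1317 = 1.782
deff = V_st / V_srs = 1.5214/1.782 = 0.8538

deff ≈ 0.854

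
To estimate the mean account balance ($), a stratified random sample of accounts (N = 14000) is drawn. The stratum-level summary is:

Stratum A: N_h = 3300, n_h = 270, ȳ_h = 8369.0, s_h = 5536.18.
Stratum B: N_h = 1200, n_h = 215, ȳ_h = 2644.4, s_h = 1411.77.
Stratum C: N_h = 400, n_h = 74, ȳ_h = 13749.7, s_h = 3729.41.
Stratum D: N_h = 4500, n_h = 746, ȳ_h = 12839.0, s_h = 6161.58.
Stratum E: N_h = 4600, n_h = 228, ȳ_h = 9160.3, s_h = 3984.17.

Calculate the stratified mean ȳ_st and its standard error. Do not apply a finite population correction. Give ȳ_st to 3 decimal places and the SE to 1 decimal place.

ȳ_st ≈ 9728.839, SE ≈ 138.9

ȳ_st = Σ W_h ȳ_h = (3300·8369.0 + 1200·2644.4 + 400·13749.7 + 4500·12839.0 + 4600·9160.3)/14000 = 9728.83857
V̂(ȳ_st) = Σ W_h² s_h²/n_h, with W_h = N_h/N and N = 14000:
  stratum A: (3300/14000)²·5536.18²/270 = 6307.08
  stratum B: (1200/14000)²·1411.77²/215 = 68.1076
  stratum C: (400/14000)²·3729.41²/74 = 153.431
  stratum D: (4500/14000)²·6161.58²/746 = 5257.92
  stratum E: (4600/14000)²·3984.17²/228 = 7516.24
V̂(ȳ_st) = 19302.8
SE(ȳ_st) = √19302.8 = 138.934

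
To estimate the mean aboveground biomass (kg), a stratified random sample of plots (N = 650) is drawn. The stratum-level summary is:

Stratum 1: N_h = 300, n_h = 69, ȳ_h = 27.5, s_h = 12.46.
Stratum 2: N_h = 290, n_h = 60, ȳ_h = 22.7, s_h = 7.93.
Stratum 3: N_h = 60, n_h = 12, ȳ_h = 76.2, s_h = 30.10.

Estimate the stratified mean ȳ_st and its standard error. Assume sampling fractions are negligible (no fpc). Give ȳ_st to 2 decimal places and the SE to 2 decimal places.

ȳ_st = Σ W_h ȳ_h = (300·27.5 + 290·22.7 + 60·76.2)/650 = 29.85385
V̂(ȳ_st) = Σ W_h² s_h²/n_h, with W_h = N_h/N and N = 650:
  stratum 1: (300/650)²·12.46²/69 = 0.479295
  stratum 2: (290/650)²·7.93²/60 = 0.208624
  stratum 3: (60/650)²·30.10²/12 = 0.643321
V̂(ȳ_st) = 1.33124
SE(ȳ_st) = √1.33124 = 1.15379

ȳ_st ≈ 29.85, SE ≈ 1.15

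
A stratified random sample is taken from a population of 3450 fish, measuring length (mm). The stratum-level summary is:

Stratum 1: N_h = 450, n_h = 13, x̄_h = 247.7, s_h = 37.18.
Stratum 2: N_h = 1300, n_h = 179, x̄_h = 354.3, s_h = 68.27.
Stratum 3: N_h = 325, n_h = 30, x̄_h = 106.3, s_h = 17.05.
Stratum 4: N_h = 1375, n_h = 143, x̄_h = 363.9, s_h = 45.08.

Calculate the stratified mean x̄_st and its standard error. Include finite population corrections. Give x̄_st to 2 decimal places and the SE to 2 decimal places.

x̄_st = Σ W_h x̄_h = (450·247.7 + 1300·354.3 + 325·106.3 + 1375·363.9)/3450 = 320.85942
V̂(x̄_st) = Σ W_h² (1 − n_h/N_h) s_h²/n_h, with W_h = N_h/N and N = 3450:
  stratum 1: (450/3450)²·(1 − 13/450)·37.18²/13 = 1.75684
  stratum 2: (1300/3450)²·(1 − 179/1300)·68.27²/179 = 3.18799
  stratum 3: (325/3450)²·(1 − 30/325)·17.05²/30 = 0.0780539
  stratum 4: (1375/3450)²·(1 − 143/1375)·45.08²/143 = 2.02259
V̂(x̄_st) = 7.04547
SE(x̄_st) = √7.04547 = 2.65433

x̄_st ≈ 320.86, SE ≈ 2.65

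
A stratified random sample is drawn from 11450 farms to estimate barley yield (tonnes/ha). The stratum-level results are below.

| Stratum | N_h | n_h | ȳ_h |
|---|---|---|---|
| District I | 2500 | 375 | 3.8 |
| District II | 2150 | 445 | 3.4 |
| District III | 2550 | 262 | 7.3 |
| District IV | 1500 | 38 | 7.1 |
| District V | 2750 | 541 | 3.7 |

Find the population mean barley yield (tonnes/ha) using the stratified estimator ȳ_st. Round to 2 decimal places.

ȳ_st ≈ 4.91

N = Σ N_h = 11450. Stratum weights W_h = N_h/N.
ȳ_st = (2500·3.8 + 2150·3.4 + 2550·7.3 + 1500·7.1 + 2750·3.7) / 11450 = 4.9127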